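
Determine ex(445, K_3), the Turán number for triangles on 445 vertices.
ex(445, K_3) = ⌊445^2/4⌋ = 49506

Mantel (1907): a triangle-free graph on n vertices has at most ⌊n^2/4⌋ edges, with equality for the complete bipartite graph K_{⌊n/2⌋, ⌈n/2⌉}. For n = 445: ⌊445^2/4⌋ = ⌊198025/4⌋ = 49506. The extremal graph is K_{222, 223}, which has 222·223 = 49506 edges.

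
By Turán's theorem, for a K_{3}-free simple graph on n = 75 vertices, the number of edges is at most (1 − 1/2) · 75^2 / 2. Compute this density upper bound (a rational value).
Turán density bound = (1/2) · 75^2/2 = 5625/4 ≈ 1406.25

Turán's theorem: ex(n, K_{r+1}) is achieved by the complete r-partite Turán graph T(n, r) with parts as balanced as possible, and is at most (1 − 1/r) · n^2/2. For r = 2, n = 75: the density bound is (1/2) · 5625/2 = 5625/4 ≈ 1406.25. The integer-valued extremum is e(T(75, 2)) = 1406, which is strictly less than the density bound 5625/4 since 2 ∤ 75 (the parts of T(75, 2) cannot all be equal).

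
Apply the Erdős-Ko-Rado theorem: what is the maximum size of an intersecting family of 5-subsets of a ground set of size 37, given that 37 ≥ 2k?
max |F| = C(36, 4) = 58905

The Erdős-Ko-Rado theorem states: for n ≥ 2k, an intersecting family of k-subsets of an n-element set has size at most C(n − 1, k − 1), with equality for 'star' families {A ⊆ [n] : |A| = k, i ∈ A} (fix an element i). For n = 37, k = 5: C(36, 4) = 58905.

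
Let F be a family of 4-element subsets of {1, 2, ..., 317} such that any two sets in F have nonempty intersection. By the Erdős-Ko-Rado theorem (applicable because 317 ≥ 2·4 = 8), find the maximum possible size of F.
max |F| = C(316, 3) = 5209260

Erdős-Ko-Rado (1961): when n ≥ 2k, max |F| = C(n−1, k−1). The bound is attained by the star {A : i ∈ A} for any fixed i ∈ [n]. Here C(317−1, 4−1) = C(316, 3) = 5209260.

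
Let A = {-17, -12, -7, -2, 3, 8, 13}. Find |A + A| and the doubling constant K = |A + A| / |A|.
K = |A + A| / |A| = 13/7

Enumerate A + A = {a + b : a, b ∈ A}. With |A| = 7, there are |A|^2 = 49 ordered sum pairs; collecting distinct values, A + A = {-34, -29, -24, -19, -14, -9, -4, 1, 6, 11, 16, 21, 26}, so |A + A| = 13. Thus K = 13/7. Here |A + A| = 2|A| − 1 = 13, the minimum possible — so K = 13/7 is minimal, which holds iff A is an arithmetic progression.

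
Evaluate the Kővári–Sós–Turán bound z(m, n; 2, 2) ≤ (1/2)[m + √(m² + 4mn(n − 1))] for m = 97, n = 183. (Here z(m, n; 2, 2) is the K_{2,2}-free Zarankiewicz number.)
z(97, 183; 2, 2) ≤ (1/2)[97 + √(97² + 4·97·183·182)] = (1/2)[97 + √12932137] = 1846.564

Kővári–Sós–Turán: let r_1, ..., r_97 be the row sums and z = Σ r_i the total number of 1s. Each pair of columns can share at most one row with both entries 1 (else a 2×2 all-ones block appears), so Σ_i C(r_i, 2) ≤ C(183, 2) = 16653. By convexity Σ_i C(r_i, 2) ≥ 97·C(z/97, 2) = z(z − 97)/(2·97), giving z² − 97z − 97·183·182 ≤ 0 and hence z ≤ (1/2)[97 + √(9409 + 4·3230682)] = (1/2)[97 + √12932137] ≈ (1/2)(97 + 3596.1281) = 1846.564.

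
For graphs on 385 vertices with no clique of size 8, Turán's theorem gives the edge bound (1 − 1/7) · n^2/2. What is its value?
Turán density bound = (6/7) · 385^2/2 = 63525

Turán's theorem: ex(n, K_{r+1}) is achieved by the complete r-partite Turán graph T(n, r) with parts as balanced as possible, and is at most (1 − 1/r) · n^2/2. For r = 7, n = 385: the density bound is (6/7) · 148225/2 = 63525. Since 7 ∣ 385, the Turán graph T(385, 7) has parts of equal size 55, and its edge count e(T(385, 7)) = 63525 attains the density bound exactly.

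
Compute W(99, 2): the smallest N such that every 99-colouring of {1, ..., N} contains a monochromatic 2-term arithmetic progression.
W(99, 2) = 99 + 1 = 100

A 2-term AP is any pair of integers, so a monochromatic 2-AP exists iff some colour is used at least twice. With 99 colours, the colouring i ↦ i on {1, ..., 99} uses each colour once, avoiding any monochromatic pair, so W(99, 2) > 99. For {1, ..., 100}, pigeonhole forces two integers of the same colour, which form a monochromatic 2-AP. Hence W(99, 2) = 100.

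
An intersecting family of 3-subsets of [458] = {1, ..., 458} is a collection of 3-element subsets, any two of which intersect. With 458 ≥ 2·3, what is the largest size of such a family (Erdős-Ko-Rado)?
max |F| = C(457, 2) = 104196

Erdős-Ko-Rado (1961): when n ≥ 2k, max |F| = C(n−1, k−1). The bound is attained by the star {A : i ∈ A} for any fixed i ∈ [n]. Here C(458−1, 3−1) = C(457, 2) = 104196.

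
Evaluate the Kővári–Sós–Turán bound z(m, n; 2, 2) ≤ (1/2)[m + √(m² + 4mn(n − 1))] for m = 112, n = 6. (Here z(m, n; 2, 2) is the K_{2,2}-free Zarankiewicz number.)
z(112, 6; 2, 2) ≤ (1/2)[112 + √(112² + 4·112·6·5)] = (1/2)[112 + √25984] = 136.5978

Kővári–Sós–Turán: let r_1, ..., r_112 be the row sums and z = Σ r_i the total number of 1s. Each pair of columns can share at most one row with both entries 1 (else a 2×2 all-ones block appears), so Σ_i C(r_i, 2) ≤ C(6, 2) = 15. By convexity Σ_i C(r_i, 2) ≥ 112·C(z/112, 2) = z(z − 112)/(2·112), giving z² − 112z − 112·6·5 ≤ 0 and hence z ≤ (1/2)[112 + √(12544 + 4·3360)] = (1/2)[112 + √25984] ≈ (1/2)(112 + 161.1955) = 136.5978.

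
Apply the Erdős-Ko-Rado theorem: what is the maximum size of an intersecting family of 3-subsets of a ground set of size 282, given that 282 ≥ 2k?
max |F| = C(281, 2) = 39340

Erdős-Ko-Rado (1961): when n ≥ 2k, max |F| = C(n−1, k−1). The bound is attained by the star {A : i ∈ A} for any fixed i ∈ [n]. Here C(282−1, 3−1) = C(281, 2) = 39340.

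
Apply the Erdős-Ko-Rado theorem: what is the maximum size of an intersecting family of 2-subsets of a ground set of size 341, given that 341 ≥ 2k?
max |F| = C(340, 1) = 340

The Erdős-Ko-Rado theorem states: for n ≥ 2k, an intersecting family of k-subsets of an n-element set has size at most C(n − 1, k − 1), with equality for 'star' families {A ⊆ [n] : |A| = k, i ∈ A} (fix an element i). For n = 341, k = 2: C(340, 1) = 340.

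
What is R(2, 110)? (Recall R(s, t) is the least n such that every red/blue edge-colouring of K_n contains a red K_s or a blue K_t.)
R(2, 110) = 110

R(2, k) = k for all k ≥ 2: in a 2-colouring of K_k, either some edge is red (a red K_2) or all edges are blue (a blue K_k). And K_{109} coloured all-blue has no blue K_110, so R(2, 110) > 109. Hence R(2, 110) = 110.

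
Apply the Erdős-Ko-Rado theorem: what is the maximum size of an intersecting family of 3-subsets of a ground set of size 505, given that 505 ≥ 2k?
max |F| = C(504, 2) = 126756

The Erdős-Ko-Rado theorem states: for n ≥ 2k, an intersecting family of k-subsets of an n-element set has size at most C(n − 1, k − 1), with equality for 'star' families {A ⊆ [n] : |A| = k, i ∈ A} (fix an element i). For n = 505, k = 3: C(504, 2) = 126756.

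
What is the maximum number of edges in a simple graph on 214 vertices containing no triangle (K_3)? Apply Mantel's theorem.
ex(214, K_3) = ⌊214^2/4⌋ = 11449

Mantel (1907): a triangle-free graph on n vertices has at most ⌊n^2/4⌋ edges, with equality for the complete bipartite graph K_{⌊n/2⌋, ⌈n/2⌉}. For n = 214: ⌊214^2/4⌋ = ⌊45796/4⌋ = 11449. The extremal graph is K_{107, 107}, which has 107·107 = 11449 edges.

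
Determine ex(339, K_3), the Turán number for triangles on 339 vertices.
ex(339, K_3) = ⌊339^2/4⌋ = 28730

Mantel (1907): a triangle-free graph on n vertices has at most ⌊n^2/4⌋ edges, with equality for the complete bipartite graph K_{⌊n/2⌋, ⌈n/2⌉}. For n = 339: ⌊339^2/4⌋ = ⌊114921/4⌋ = 28730. The extremal graph is K_{169, 170}, which has 169·170 = 28730 edges.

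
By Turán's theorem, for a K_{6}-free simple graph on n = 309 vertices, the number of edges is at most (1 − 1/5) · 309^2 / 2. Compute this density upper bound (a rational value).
Turán density bound = (4/5) · 309^2/2 = 190962/5 ≈ 38192.4

Turán's theorem: ex(n, K_{r+1}) is achieved by the complete r-partite Turán graph T(n, r) with parts as balanced as possible, and is at most (1 − 1/r) · n^2/2. For r = 5, n = 309: the density bound is (4/5) · 95481/2 = 190962/5 ≈ 38192.4. The integer-valued extremum is e(T(309, 5)) = 38192, which is strictly less than the density bound 190962/5 since 5 ∤ 309 (the parts of T(309, 5) cannot all be equal).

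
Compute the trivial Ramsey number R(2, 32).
R(2, 32) = 32

R(2, k) = k for all k ≥ 2: in a 2-colouring of K_k, either some edge is red (a red K_2) or all edges are blue (a blue K_k). And K_{31} coloured all-blue has no blue K_32, so R(2, 32) > 31. Hence R(2, 32) = 32.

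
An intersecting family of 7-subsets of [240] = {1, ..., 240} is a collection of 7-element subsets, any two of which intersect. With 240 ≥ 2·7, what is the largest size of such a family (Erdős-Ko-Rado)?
max |F| = C(239, 6) = 242988897333

The Erdős-Ko-Rado theorem states: for n ≥ 2k, an intersecting family of k-subsets of an n-element set has size at most C(n − 1, k − 1), with equality for 'star' families {A ⊆ [n] : |A| = k, i ∈ A} (fix an element i). For n = 240, k = 7: C(239, 6) = 242988897333.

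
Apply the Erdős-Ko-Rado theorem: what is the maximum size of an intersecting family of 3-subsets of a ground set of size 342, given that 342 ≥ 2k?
max |F| = C(341, 2) = 57970

The Erdős-Ko-Rado theorem states: for n ≥ 2k, an intersecting family of k-subsets of an n-element set has size at most C(n − 1, k − 1), with equality for 'star' families {A ⊆ [n] : |A| = k, i ∈ A} (fix an element i). For n = 342, k = 3: C(341, 2) = 57970.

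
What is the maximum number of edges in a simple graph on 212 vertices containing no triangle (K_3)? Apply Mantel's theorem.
ex(212, K_3) = ⌊212^2/4⌋ = 11236

Mantel (1907): a triangle-free graph on n vertices has at most ⌊n^2/4⌋ edges, with equality for the complete bipartite graph K_{⌊n/2⌋, ⌈n/2⌉}. For n = 212: ⌊212^2/4⌋ = ⌊44944/4⌋ = 11236. The extremal graph is K_{106, 106}, which has 106·106 = 11236 edges.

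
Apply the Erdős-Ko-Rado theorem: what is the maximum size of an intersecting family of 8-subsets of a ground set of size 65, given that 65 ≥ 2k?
max |F| = C(64, 7) = 621216192

The Erdős-Ko-Rado theorem states: for n ≥ 2k, an intersecting family of k-subsets of an n-element set has size at most C(n − 1, k − 1), with equality for 'star' families {A ⊆ [n] : |A| = k, i ∈ A} (fix an element i). For n = 65, k = 8: C(64, 7) = 621216192.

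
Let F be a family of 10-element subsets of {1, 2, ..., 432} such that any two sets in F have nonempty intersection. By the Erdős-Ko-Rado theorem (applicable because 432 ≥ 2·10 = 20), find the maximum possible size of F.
max |F| = C(431, 9) = 1300218623209102025

Erdős-Ko-Rado (1961): when n ≥ 2k, max |F| = C(n−1, k−1). The bound is attained by the star {A : i ∈ A} for any fixed i ∈ [n]. Here C(432−1, 10−1) = C(431, 9) = 1300218623209102025.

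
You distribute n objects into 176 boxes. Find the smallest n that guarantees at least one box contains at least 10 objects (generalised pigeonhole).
n = (10 − 1)·176 + 1 = 1585

By the generalised pigeonhole principle, to guarantee some box contains ≥ r objects we need more than (r − 1) · k objects total. Threshold: n = (r − 1) · k + 1. With r = 10 and k = 176: n = 9 · 176 + 1 = 1584 + 1 = 1585. For n = 1584 = 9 · 176, we can put exactly 9 objects in every box, avoiding 10 in any single one — so 1585 is tight.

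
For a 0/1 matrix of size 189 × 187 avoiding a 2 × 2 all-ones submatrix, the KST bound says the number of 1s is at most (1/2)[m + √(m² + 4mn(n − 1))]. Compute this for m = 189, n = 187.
z(189, 187; 2, 2) ≤ (1/2)[189 + √(189² + 4·189·187·186)] = (1/2)[189 + √26330913] = 2660.1828

Kővári–Sós–Turán: let r_1, ..., r_189 be the row sums and z = Σ r_i the total number of 1s. Each pair of columns can share at most one row with both entries 1 (else a 2×2 all-ones block appears), so Σ_i C(r_i, 2) ≤ C(187, 2) = 17391. By convexity Σ_i C(r_i, 2) ≥ 189·C(z/189, 2) = z(z − 189)/(2·189), giving z² − 189z − 189·187·186 ≤ 0 and hence z ≤ (1/2)[189 + √(35721 + 4·6573798)] = (1/2)[189 + √26330913] ≈ (1/2)(189 + 5131.3656) = 2660.1828.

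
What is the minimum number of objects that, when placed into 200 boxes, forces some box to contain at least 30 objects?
n = (30 − 1)·200 + 1 = 5801

By the generalised pigeonhole principle, to guarantee some box contains ≥ r objects we need more than (r − 1) · k objects total. Threshold: n = (r − 1) · k + 1. With r = 30 and k = 200: n = 29 · 200 + 1 = 5800 + 1 = 5801. For n = 5800 = 29 · 200, we can put exactly 29 objects in every box, avoiding 30 in any single one — so 5801 is tight.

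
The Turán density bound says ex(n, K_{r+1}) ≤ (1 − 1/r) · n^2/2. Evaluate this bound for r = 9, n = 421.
Turán density bound = (8/9) · 421^2/2 = 708964/9 ≈ 78773.7778

Turán's theorem: ex(n, K_{r+1}) is achieved by the complete r-partite Turán graph T(n, r) with parts as balanced as possible, and is at most (1 − 1/r) · n^2/2. For r = 9, n = 421: the density bound is (8/9) · 177241/2 = 708964/9 ≈ 78773.7778. The integer-valued extremum is e(T(421, 9)) = 78773, which is strictly less than the density bound 708964/9 since 9 ∤ 421 (the parts of T(421, 9) cannot all be equal).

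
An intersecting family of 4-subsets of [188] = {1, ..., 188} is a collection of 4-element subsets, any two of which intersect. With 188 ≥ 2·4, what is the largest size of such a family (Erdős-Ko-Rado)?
max |F| = C(187, 3) = 1072445

Erdős-Ko-Rado (1961): when n ≥ 2k, max |F| = C(n−1, k−1). The bound is attained by the star {A : i ∈ A} for any fixed i ∈ [n]. Here C(188−1, 4−1) = C(187, 3) = 1072445.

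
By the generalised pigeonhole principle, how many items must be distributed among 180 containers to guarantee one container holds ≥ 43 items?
n = (43 − 1)·180 + 1 = 7561

By the generalised pigeonhole principle, to guarantee some box contains ≥ r objects we need more than (r − 1) · k objects total. Threshold: n = (r − 1) · k + 1. With r = 43 and k = 180: n = 42 · 180 + 1 = 7560 + 1 = 7561. For n = 7560 = 42 · 180, we can put exactly 42 objects in every box, avoiding 43 in any single one — so 7561 is tight.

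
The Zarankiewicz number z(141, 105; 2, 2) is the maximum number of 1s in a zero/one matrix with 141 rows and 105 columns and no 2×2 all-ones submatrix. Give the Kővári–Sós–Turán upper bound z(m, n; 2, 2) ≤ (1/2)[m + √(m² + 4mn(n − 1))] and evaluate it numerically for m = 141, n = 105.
z(141, 105; 2, 2) ≤ (1/2)[141 + √(141² + 4·141·105·104)] = (1/2)[141 + √6178761] = 1313.3557

Kővári–Sós–Turán: let r_1, ..., r_141 be the row sums and z = Σ r_i the total number of 1s. Each pair of columns can share at most one row with both entries 1 (else a 2×2 all-ones block appears), so Σ_i C(r_i, 2) ≤ C(105, 2) = 5460. By convexity Σ_i C(r_i, 2) ≥ 141·C(z/141, 2) = z(z − 141)/(2·141), giving z² − 141z − 141·105·104 ≤ 0 and hence z ≤ (1/2)[141 + √(19881 + 4·1539720)] = (1/2)[141 + √6178761] ≈ (1/2)(141 + 2485.7114) = 1313.3557.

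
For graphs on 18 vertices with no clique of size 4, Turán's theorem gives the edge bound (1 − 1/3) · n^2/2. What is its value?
Turán density bound = (2/3) · 18^2/2 = 108

Turán's theorem: ex(n, K_{r+1}) is achieved by the complete r-partite Turán graph T(n, r) with parts as balanced as possible, and is at most (1 − 1/r) · n^2/2. For r = 3, n = 18: the density bound is (2/3) · 324/2 = 108. Since 3 ∣ 18, the Turán graph T(18, 3) has parts of equal size 6, and its edge count e(T(18, 3)) = 108 attains the density bound exactly.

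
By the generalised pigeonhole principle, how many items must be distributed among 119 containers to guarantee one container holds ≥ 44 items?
n = (44 − 1)·119 + 1 = 5118

By the generalised pigeonhole principle, to guarantee some box contains ≥ r objects we need more than (r − 1) · k objects total. Threshold: n = (r − 1) · k + 1. With r = 44 and k = 119: n = 43 · 119 + 1 = 5117 + 1 = 5118. For n = 5117 = 43 · 119, we can put exactly 43 objects in every box, avoiding 44 in any single one — so 5118 is tight.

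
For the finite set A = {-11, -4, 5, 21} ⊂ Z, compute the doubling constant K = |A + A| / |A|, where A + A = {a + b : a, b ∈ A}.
K = |A + A| / |A| = 9/4

Enumerate A + A = {a + b : a, b ∈ A}. With |A| = 4, there are |A|^2 = 16 ordered sum pairs; collecting distinct values, A + A = {-22, -15, -8, -6, 1, 10, 17, 26, 42}, so |A + A| = 9. Thus K = 9/4. For comparison, the minimum possible |A + A| over all 4-element sets is 2·4 − 1 = 7 (so min K = 7/4), attained only by arithmetic progressions.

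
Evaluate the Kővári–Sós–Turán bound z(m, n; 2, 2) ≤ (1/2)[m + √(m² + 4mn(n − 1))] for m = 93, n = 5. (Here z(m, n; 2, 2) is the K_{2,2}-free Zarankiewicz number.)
z(93, 5; 2, 2) ≤ (1/2)[93 + √(93² + 4·93·5·4)] = (1/2)[93 + √16089] = 109.9212

Kővári–Sós–Turán: let r_1, ..., r_93 be the row sums and z = Σ r_i the total number of 1s. Each pair of columns can share at most one row with both entries 1 (else a 2×2 all-ones block appears), so Σ_i C(r_i, 2) ≤ C(5, 2) = 10. By convexity Σ_i C(r_i, 2) ≥ 93·C(z/93, 2) = z(z − 93)/(2·93), giving z² − 93z − 93·5·4 ≤ 0 and hence z ≤ (1/2)[93 + √(8649 + 4·1860)] = (1/2)[93 + √16089] ≈ (1/2)(93 + 126.8424) = 109.9212.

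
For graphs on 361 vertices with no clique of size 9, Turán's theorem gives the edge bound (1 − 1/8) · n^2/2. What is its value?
Turán density bound = (7/8) · 361^2/2 = 912247/16 ≈ 57015.4375

Turán's theorem: ex(n, K_{r+1}) is achieved by the complete r-partite Turán graph T(n, r) with parts as balanced as possible, and is at most (1 − 1/r) · n^2/2. For r = 8, n = 361: the density bound is (7/8) · 130321/2 = 912247/16 ≈ 57015.4375. The integer-valued extremum is e(T(361, 8)) = 57015, which is strictly less than the density bound 912247/16 since 8 ∤ 361 (the parts of T(361, 8) cannot all be equal).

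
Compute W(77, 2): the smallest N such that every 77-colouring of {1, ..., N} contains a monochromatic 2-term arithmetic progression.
W(77, 2) = 77 + 1 = 78

A 2-term AP is any pair of integers, so a monochromatic 2-AP exists iff some colour is used at least twice. With 77 colours, the colouring i ↦ i on {1, ..., 77} uses each colour once, avoiding any monochromatic pair, so W(77, 2) > 77. For {1, ..., 78}, pigeonhole forces two integers of the same colour, which form a monochromatic 2-AP. Hence W(77, 2) = 78.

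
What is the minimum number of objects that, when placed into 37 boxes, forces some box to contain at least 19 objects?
n = (19 − 1)·37 + 1 = 667

By the generalised pigeonhole principle, to guarantee some box contains ≥ r objects we need more than (r − 1) · k objects total. Threshold: n = (r − 1) · k + 1. With r = 19 and k = 37: n = 18 · 37 + 1 = 666 + 1 = 667. For n = 666 = 18 · 37, we can put exactly 18 objects in every box, avoiding 19 in any single one — so 667 is tight.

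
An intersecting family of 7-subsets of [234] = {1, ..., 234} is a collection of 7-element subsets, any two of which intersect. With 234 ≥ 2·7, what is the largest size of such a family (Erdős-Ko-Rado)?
max |F| = C(233, 6) = 208267524388

Erdős-Ko-Rado (1961): when n ≥ 2k, max |F| = C(n−1, k−1). The bound is attained by the star {A : i ∈ A} for any fixed i ∈ [n]. Here C(234−1, 7−1) = C(233, 6) = 208267524388.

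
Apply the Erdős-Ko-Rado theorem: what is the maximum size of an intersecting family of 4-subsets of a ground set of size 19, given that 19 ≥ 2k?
max |F| = C(18, 3) = 816

Erdős-Ko-Rado (1961): when n ≥ 2k, max |F| = C(n−1, k−1). The bound is attained by the star {A : i ∈ A} for any fixed i ∈ [n]. Here C(19−1, 4−1) = C(18, 3) = 816.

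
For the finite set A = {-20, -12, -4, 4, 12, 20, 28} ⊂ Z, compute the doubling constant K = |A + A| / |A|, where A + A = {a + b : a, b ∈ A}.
K = |A + A| / |A| = 13/7

Enumerate A + A = {a + b : a, b ∈ A}. With |A| = 7, there are |A|^2 = 49 ordered sum pairs; collecting distinct values, A + A = {-40, -32, -24, -16, -8, 0, 8, 16, 24, 32, 40, 48, 56}, so |A + A| = 13. Thus K = 13/7. Here |A + A| = 2|A| − 1 = 13, the minimum possible — so K = 13/7 is minimal, which holds iff A is an arithmetic progression.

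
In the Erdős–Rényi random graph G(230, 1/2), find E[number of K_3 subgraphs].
E[# K_3] = C(230, 3) · (1/2)^C(3, 2) = 2001460 / 2^3 = 500365/2 = 250182.5

For each 3-subset S of vertices (there are C(230, 3) = 2001460 such S), let X_S = 1 if S induces a K_3 (all C(3, 2) = 3 edges present). Then P(X_S = 1) = (1/2)^3 = 1/8. By linearity of expectation, E[# K_3] = C(230, 3) · (1/2)^3 = 2001460 / 8 = 500365/2 = 250182.5.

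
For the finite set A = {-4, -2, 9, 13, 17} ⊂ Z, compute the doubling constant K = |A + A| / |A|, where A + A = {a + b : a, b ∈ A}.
K = |A + A| / |A| = 14/5

Enumerate A + A = {a + b : a, b ∈ A}. With |A| = 5, there are |A|^2 = 25 ordered sum pairs; collecting distinct values, A + A = {-8, -6, -4, 5, 7, 9, 11, 13, 15, 18, 22, 26, 30, 34}, so |A + A| = 14. Thus K = 14/5. For comparison, the minimum possible |A + A| over all 5-element sets is 2·5 − 1 = 9 (so min K = 9/5), attained only by arithmetic progressions.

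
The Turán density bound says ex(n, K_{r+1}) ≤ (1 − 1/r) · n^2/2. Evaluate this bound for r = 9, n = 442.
Turán density bound = (8/9) · 442^2/2 = 781456/9 ≈ 86828.4444

Turán's theorem: ex(n, K_{r+1}) is achieved by the complete r-partite Turán graph T(n, r) with parts as balanced as possible, and is at most (1 − 1/r) · n^2/2. For r = 9, n = 442: the density bound is (8/9) · 195364/2 = 781456/9 ≈ 86828.4444. The integer-valued extremum is e(T(442, 9)) = 86828, which is strictly less than the density bound 781456/9 since 9 ∤ 442 (the parts of T(442, 9) cannot all be equal).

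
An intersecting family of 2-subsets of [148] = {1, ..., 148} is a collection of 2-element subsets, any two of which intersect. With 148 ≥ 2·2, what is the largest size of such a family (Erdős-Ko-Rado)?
max |F| = C(147, 1) = 147

Erdős-Ko-Rado (1961): when n ≥ 2k, max |F| = C(n−1, k−1). The bound is attained by the star {A : i ∈ A} for any fixed i ∈ [n]. Here C(148−1, 2−1) = C(147, 1) = 147.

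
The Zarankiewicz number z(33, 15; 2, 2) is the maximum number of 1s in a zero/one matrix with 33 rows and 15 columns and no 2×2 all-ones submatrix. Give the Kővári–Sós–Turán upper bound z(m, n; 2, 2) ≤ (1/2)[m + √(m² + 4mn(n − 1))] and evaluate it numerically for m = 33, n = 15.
z(33, 15; 2, 2) ≤ (1/2)[33 + √(33² + 4·33·15·14)] = (1/2)[33 + √28809] = 101.3661

Kővári–Sós–Turán: let r_1, ..., r_33 be the row sums and z = Σ r_i the total number of 1s. Each pair of columns can share at most one row with both entries 1 (else a 2×2 all-ones block appears), so Σ_i C(r_i, 2) ≤ C(15, 2) = 105. By convexity Σ_i C(r_i, 2) ≥ 33·C(z/33, 2) = z(z − 33)/(2·33), giving z² − 33z − 33·15·14 ≤ 0 and hence z ≤ (1/2)[33 + √(1089 + 4·6930)] = (1/2)[33 + √28809] ≈ (1/2)(33 + 169.7321) = 101.3661.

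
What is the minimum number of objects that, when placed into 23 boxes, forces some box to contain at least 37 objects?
n = (37 − 1)·23 + 1 = 829

By the generalised pigeonhole principle, to guarantee some box contains ≥ r objects we need more than (r − 1) · k objects total. Threshold: n = (r − 1) · k + 1. With r = 37 and k = 23: n = 36 · 23 + 1 = 828 + 1 = 829. For n = 828 = 36 · 23, we can put exactly 36 objects in every box, avoiding 37 in any single one — so 829 is tight.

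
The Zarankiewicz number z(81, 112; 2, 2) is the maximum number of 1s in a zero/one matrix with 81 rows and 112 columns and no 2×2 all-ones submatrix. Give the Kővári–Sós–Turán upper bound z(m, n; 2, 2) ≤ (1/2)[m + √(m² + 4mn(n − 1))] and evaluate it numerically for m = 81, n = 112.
z(81, 112; 2, 2) ≤ (1/2)[81 + √(81² + 4·81·112·111)] = (1/2)[81 + √4034529] = 1044.8069

Kővári–Sós–Turán: let r_1, ..., r_81 be the row sums and z = Σ r_i the total number of 1s. Each pair of columns can share at most one row with both entries 1 (else a 2×2 all-ones block appears), so Σ_i C(r_i, 2) ≤ C(112, 2) = 6216. By convexity Σ_i C(r_i, 2) ≥ 81·C(z/81, 2) = z(z − 81)/(2·81), giving z² − 81z − 81·112·111 ≤ 0 and hence z ≤ (1/2)[81 + √(6561 + 4·1006992)] = (1/2)[81 + √4034529] ≈ (1/2)(81 + 2008.6137) = 1044.8069.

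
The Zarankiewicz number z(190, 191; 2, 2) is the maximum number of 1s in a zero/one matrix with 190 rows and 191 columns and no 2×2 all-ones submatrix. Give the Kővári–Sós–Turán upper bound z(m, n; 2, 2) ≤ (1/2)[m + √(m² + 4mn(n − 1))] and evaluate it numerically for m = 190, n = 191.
z(190, 191; 2, 2) ≤ (1/2)[190 + √(190² + 4·190·191·190)] = (1/2)[190 + √27616500] = 2722.5702

Kővári–Sós–Turán: let r_1, ..., r_190 be the row sums and z = Σ r_i the total number of 1s. Each pair of columns can share at most one row with both entries 1 (else a 2×2 all-ones block appears), so Σ_i C(r_i, 2) ≤ C(191, 2) = 18145. By convexity Σ_i C(r_i, 2) ≥ 190·C(z/190, 2) = z(z − 190)/(2·190), giving z² − 190z − 190·191·190 ≤ 0 and hence z ≤ (1/2)[190 + √(36100 + 4·6895100)] = (1/2)[190 + √27616500] ≈ (1/2)(190 + 5255.1403) = 2722.5702.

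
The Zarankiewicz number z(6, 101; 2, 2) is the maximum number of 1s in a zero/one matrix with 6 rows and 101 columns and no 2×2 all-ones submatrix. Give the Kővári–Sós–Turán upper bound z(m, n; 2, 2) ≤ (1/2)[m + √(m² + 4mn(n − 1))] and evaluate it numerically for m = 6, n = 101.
z(6, 101; 2, 2) ≤ (1/2)[6 + √(6² + 4·6·101·100)] = (1/2)[6 + √242436] = 249.189

Kővári–Sós–Turán: let r_1, ..., r_6 be the row sums and z = Σ r_i the total number of 1s. Each pair of columns can share at most one row with both entries 1 (else a 2×2 all-ones block appears), so Σ_i C(r_i, 2) ≤ C(101, 2) = 5050. By convexity Σ_i C(r_i, 2) ≥ 6·C(z/6, 2) = z(z − 6)/(2·6), giving z² − 6z − 6·101·100 ≤ 0 and hence z ≤ (1/2)[6 + √(36 + 4·60600)] = (1/2)[6 + √242436] ≈ (1/2)(6 + 492.3779) = 249.189.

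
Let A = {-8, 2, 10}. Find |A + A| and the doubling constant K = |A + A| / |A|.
K = |A + A| / |A| = 6/3 = 2

Enumerate A + A = {a + b : a, b ∈ A}. With |A| = 3, there are |A|^2 = 9 ordered sum pairs; collecting distinct values, A + A = {-16, -6, 2, 4, 12, 20}, so |A + A| = 6. Thus K = 6/3 = 2. For comparison, the minimum possible |A + A| over all 3-element sets is 2·3 − 1 = 5 (so min K = 5/3), attained only by arithmetic progressions.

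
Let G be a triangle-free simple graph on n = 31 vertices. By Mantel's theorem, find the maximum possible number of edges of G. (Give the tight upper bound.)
ex(31, K_3) = ⌊31^2/4⌋ = 240

Mantel (1907): a triangle-free graph on n vertices has at most ⌊n^2/4⌋ edges, with equality for the complete bipartite graph K_{⌊n/2⌋, ⌈n/2⌉}. For n = 31: ⌊31^2/4⌋ = ⌊961/4⌋ = 240. The extremal graph is K_{15, 16}, which has 15·16 = 240 edges.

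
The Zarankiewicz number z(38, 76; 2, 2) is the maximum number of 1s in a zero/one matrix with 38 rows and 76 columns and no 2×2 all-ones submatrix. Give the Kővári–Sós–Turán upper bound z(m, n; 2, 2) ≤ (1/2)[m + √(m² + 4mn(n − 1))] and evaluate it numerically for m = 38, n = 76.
z(38, 76; 2, 2) ≤ (1/2)[38 + √(38² + 4·38·76·75)] = (1/2)[38 + √867844] = 484.7907

Kővári–Sós–Turán: let r_1, ..., r_38 be the row sums and z = Σ r_i the total number of 1s. Each pair of columns can share at most one row with both entries 1 (else a 2×2 all-ones block appears), so Σ_i C(r_i, 2) ≤ C(76, 2) = 2850. By convexity Σ_i C(r_i, 2) ≥ 38·C(z/38, 2) = z(z − 38)/(2·38), giving z² − 38z − 38·76·75 ≤ 0 and hence z ≤ (1/2)[38 + √(1444 + 4·216600)] = (1/2)[38 + √867844] ≈ (1/2)(38 + 931.5815) = 484.7907.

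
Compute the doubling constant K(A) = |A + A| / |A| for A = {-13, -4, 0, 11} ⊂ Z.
K = |A + A| / |A| = 10/4 = 5/2

Enumerate A + A = {a + b : a, b ∈ A}. With |A| = 4, there are |A|^2 = 16 ordered sum pairs; collecting distinct values, A + A = {-26, -17, -13, -8, -4, -2, 0, 7, 11, 22}, so |A + A| = 10. Thus K = 10/4 = 5/2. For comparison, the minimum possible |A + A| over all 4-element sets is 2·4 − 1 = 7 (so min K = 7/4), attained only by arithmetic progressions.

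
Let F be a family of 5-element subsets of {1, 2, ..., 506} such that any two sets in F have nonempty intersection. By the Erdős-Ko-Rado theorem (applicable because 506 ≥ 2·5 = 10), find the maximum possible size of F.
max |F| = C(505, 4) = 2677826130

Erdős-Ko-Rado (1961): when n ≥ 2k, max |F| = C(n−1, k−1). The bound is attained by the star {A : i ∈ A} for any fixed i ∈ [n]. Here C(506−1, 5−1) = C(505, 4) = 2677826130.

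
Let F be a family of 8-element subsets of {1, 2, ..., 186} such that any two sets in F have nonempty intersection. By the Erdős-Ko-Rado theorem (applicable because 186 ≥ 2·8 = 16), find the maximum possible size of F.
max |F| = C(185, 7) = 1311854301420

The Erdős-Ko-Rado theorem states: for n ≥ 2k, an intersecting family of k-subsets of an n-element set has size at most C(n − 1, k − 1), with equality for 'star' families {A ⊆ [n] : |A| = k, i ∈ A} (fix an element i). For n = 186, k = 8: C(185, 7) = 1311854301420.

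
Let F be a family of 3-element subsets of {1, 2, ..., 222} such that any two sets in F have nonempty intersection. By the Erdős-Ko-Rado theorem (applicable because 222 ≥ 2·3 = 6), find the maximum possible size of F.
max |F| = C(221, 2) = 24310

Erdős-Ko-Rado (1961): when n ≥ 2k, max |F| = C(n−1, k−1). The bound is attained by the star {A : i ∈ A} for any fixed i ∈ [n]. Here C(222−1, 3−1) = C(221, 2) = 24310.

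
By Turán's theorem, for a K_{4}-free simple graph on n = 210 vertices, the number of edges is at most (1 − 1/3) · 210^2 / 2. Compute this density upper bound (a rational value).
Turán density bound = (2/3) · 210^2/2 = 14700

Turán's theorem: ex(n, K_{r+1}) is achieved by the complete r-partite Turán graph T(n, r) with parts as balanced as possible, and is at most (1 − 1/r) · n^2/2. For r = 3, n = 210: the density bound is (2/3) · 44100/2 = 14700. Since 3 ∣ 210, the Turán graph T(210, 3) has parts of equal size 70, and its edge count e(T(210, 3)) = 14700 attains the density bound exactly.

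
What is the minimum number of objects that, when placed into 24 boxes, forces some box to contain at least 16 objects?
n = (16 − 1)·24 + 1 = 361

By the generalised pigeonhole principle, to guarantee some box contains ≥ r objects we need more than (r − 1) · k objects total. Threshold: n = (r − 1) · k + 1. With r = 16 and k = 24: n = 15 · 24 + 1 = 360 + 1 = 361. For n = 360 = 15 · 24, we can put exactly 15 objects in every box, avoiding 16 in any single one — so 361 is tight.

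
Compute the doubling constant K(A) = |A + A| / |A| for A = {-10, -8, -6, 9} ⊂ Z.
K = |A + A| / |A| = 9/4

Enumerate A + A = {a + b : a, b ∈ A}. With |A| = 4, there are |A|^2 = 16 ordered sum pairs; collecting distinct values, A + A = {-20, -18, -16, -14, -12, -1, 1, 3, 18}, so |A + A| = 9. Thus K = 9/4. For comparison, the minimum possible |A + A| over all 4-element sets is 2·4 − 1 = 7 (so min K = 7/4), attained only by arithmetic progressions.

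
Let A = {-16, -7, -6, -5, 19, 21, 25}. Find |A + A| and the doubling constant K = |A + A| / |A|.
K = |A + A| / |A| = 26/7

Enumerate A + A = {a + b : a, b ∈ A}. With |A| = 7, there are |A|^2 = 49 ordered sum pairs; collecting distinct values, A + A = {-32, -23, -22, -21, -14, -13, -12, -11, -10, 3, 5, 9, 12, 13, 14, 15, 16, 18, 19, 20, 38, 40, 42, 44, 46, 50}, so |A + A| = 26. Thus K = 26/7. For comparison, the minimum possible |A + A| over all 7-element sets is 2·7 − 1 = 13 (so min K = 13/7), attained only by arithmetic progressions.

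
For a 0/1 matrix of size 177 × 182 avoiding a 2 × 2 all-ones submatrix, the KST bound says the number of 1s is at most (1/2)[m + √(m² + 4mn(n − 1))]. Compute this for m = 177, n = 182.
z(177, 182; 2, 2) ≤ (1/2)[177 + √(177² + 4·177·182·181)] = (1/2)[177 + √23354265] = 2504.8125

Kővári–Sós–Turán: let r_1, ..., r_177 be the row sums and z = Σ r_i the total number of 1s. Each pair of columns can share at most one row with both entries 1 (else a 2×2 all-ones block appears), so Σ_i C(r_i, 2) ≤ C(182, 2) = 16471. By convexity Σ_i C(r_i, 2) ≥ 177·C(z/177, 2) = z(z − 177)/(2·177), giving z² − 177z − 177·182·181 ≤ 0 and hence z ≤ (1/2)[177 + √(31329 + 4·5830734)] = (1/2)[177 + √23354265] ≈ (1/2)(177 + 4832.6251) = 2504.8125.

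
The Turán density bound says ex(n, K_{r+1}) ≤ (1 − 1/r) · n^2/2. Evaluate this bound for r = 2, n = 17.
Turán density bound = (1/2) · 17^2/2 = 289/4 ≈ 72.25

Turán's theorem: ex(n, K_{r+1}) is achieved by the complete r-partite Turán graph T(n, r) with parts as balanced as possible, and is at most (1 − 1/r) · n^2/2. For r = 2, n = 17: the density bound is (1/2) · 289/2 = 289/4 ≈ 72.25. The integer-valued extremum is e(T(17, 2)) = 72, which is strictly less than the density bound 289/4 since 2 ∤ 17 (the parts of T(17, 2) cannot all be equal).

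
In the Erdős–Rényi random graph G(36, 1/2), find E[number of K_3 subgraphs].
E[# K_3] = C(36, 3) · (1/2)^C(3, 2) = 7140 / 2^3 = 1785/2 = 892.5

For each 3-subset S of vertices (there are C(36, 3) = 7140 such S), let X_S = 1 if S induces a K_3 (all C(3, 2) = 3 edges present). Then P(X_S = 1) = (1/2)^3 = 1/8. By linearity of expectation, E[# K_3] = C(36, 3) · (1/2)^3 = 7140 / 8 = 1785/2 = 892.5.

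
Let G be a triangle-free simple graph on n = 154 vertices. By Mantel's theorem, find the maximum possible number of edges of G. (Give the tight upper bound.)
ex(154, K_3) = ⌊154^2/4⌋ = 5929

Mantel (1907): a triangle-free graph on n vertices has at most ⌊n^2/4⌋ edges, with equality for the complete bipartite graph K_{⌊n/2⌋, ⌈n/2⌉}. For n = 154: ⌊154^2/4⌋ = ⌊23716/4⌋ = 5929. The extremal graph is K_{77, 77}, which has 77·77 = 5929 edges.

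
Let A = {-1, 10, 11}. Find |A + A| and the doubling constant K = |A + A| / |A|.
K = |A + A| / |A| = 6/3 = 2

Enumerate A + A = {a + b : a, b ∈ A}. With |A| = 3, there are |A|^2 = 9 ordered sum pairs; collecting distinct values, A + A = {-2, 9, 10, 20, 21, 22}, so |A + A| = 6. Thus K = 6/3 = 2. For comparison, the minimum possible |A + A| over all 3-element sets is 2·3 − 1 = 5 (so min K = 5/3), attained only by arithmetic progressions.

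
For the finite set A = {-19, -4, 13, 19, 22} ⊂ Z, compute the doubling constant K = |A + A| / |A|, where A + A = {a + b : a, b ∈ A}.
K = |A + A| / |A| = 15/5 = 3

Enumerate A + A = {a + b : a, b ∈ A}. With |A| = 5, there are |A|^2 = 25 ordered sum pairs; collecting distinct values, A + A = {-38, -23, -8, -6, 0, 3, 9, 15, 18, 26, 32, 35, 38, 41, 44}, so |A + A| = 15. Thus K = 15/5 = 3. For comparison, the minimum possible |A + A| over all 5-element sets is 2·5 − 1 = 9 (so min K = 9/5), attained only by arithmetic progressions.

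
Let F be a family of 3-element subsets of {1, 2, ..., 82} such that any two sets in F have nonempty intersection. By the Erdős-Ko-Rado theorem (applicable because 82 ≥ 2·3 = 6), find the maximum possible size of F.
max |F| = C(81, 2) = 3240

The Erdős-Ko-Rado theorem states: for n ≥ 2k, an intersecting family of k-subsets of an n-element set has size at most C(n − 1, k − 1), with equality for 'star' families {A ⊆ [n] : |A| = k, i ∈ A} (fix an element i). For n = 82, k = 3: C(81, 2) = 3240.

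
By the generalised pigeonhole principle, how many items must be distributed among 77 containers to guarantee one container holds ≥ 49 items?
n = (49 − 1)·77 + 1 = 3697

By the generalised pigeonhole principle, to guarantee some box contains ≥ r objects we need more than (r − 1) · k objects total. Threshold: n = (r − 1) · k + 1. With r = 49 and k = 77: n = 48 · 77 + 1 = 3696 + 1 = 3697. For n = 3696 = 48 · 77, we can put exactly 48 objects in every box, avoiding 49 in any single one — so 3697 is tight.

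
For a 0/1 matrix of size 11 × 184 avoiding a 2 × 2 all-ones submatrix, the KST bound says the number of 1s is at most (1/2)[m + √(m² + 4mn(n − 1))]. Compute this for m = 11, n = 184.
z(11, 184; 2, 2) ≤ (1/2)[11 + √(11² + 4·11·184·183)] = (1/2)[11 + √1481689] = 614.1232

Kővári–Sós–Turán: let r_1, ..., r_11 be the row sums and z = Σ r_i the total number of 1s. Each pair of columns can share at most one row with both entries 1 (else a 2×2 all-ones block appears), so Σ_i C(r_i, 2) ≤ C(184, 2) = 16836. By convexity Σ_i C(r_i, 2) ≥ 11·C(z/11, 2) = z(z − 11)/(2·11), giving z² − 11z − 11·184·183 ≤ 0 and hence z ≤ (1/2)[11 + √(121 + 4·370392)] = (1/2)[11 + √1481689] ≈ (1/2)(11 + 1217.2465) = 614.1232.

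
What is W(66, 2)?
W(66, 2) = 66 + 1 = 67

A 2-term AP is any pair of integers, so a monochromatic 2-AP exists iff some colour is used at least twice. With 66 colours, the colouring i ↦ i on {1, ..., 66} uses each colour once, avoiding any monochromatic pair, so W(66, 2) > 66. For {1, ..., 67}, pigeonhole forces two integers of the same colour, which form a monochromatic 2-AP. Hence W(66, 2) = 67.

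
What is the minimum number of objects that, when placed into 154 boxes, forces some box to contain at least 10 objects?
n = (10 − 1)·154 + 1 = 1387

By the generalised pigeonhole principle, to guarantee some box contains ≥ r objects we need more than (r − 1) · k objects total. Threshold: n = (r − 1) · k + 1. With r = 10 and k = 154: n = 9 · 154 + 1 = 1386 + 1 = 1387. For n = 1386 = 9 · 154, we can put exactly 9 objects in every box, avoiding 10 in any single one — so 1387 is tight.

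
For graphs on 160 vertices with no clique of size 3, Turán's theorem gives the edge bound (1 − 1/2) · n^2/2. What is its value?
Turán density bound = (1/2) · 160^2/2 = 6400

Turán's theorem: ex(n, K_{r+1}) is achieved by the complete r-partite Turán graph T(n, r) with parts as balanced as possible, and is at most (1 − 1/r) · n^2/2. For r = 2, n = 160: the density bound is (1/2) · 25600/2 = 6400. Since 2 ∣ 160, the Turán graph T(160, 2) has parts of equal size 80, and its edge count e(T(160, 2)) = 6400 attains the density bound exactly.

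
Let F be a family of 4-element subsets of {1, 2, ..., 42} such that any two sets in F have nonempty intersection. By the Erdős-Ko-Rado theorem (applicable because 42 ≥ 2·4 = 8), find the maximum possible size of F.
max |F| = C(41, 3) = 10660

Erdős-Ko-Rado (1961): when n ≥ 2k, max |F| = C(n−1, k−1). The bound is attained by the star {A : i ∈ A} for any fixed i ∈ [n]. Here C(42−1, 4−1) = C(41, 3) = 10660.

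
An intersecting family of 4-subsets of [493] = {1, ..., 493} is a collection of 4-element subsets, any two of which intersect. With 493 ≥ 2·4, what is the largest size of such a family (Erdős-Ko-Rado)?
max |F| = C(492, 3) = 19728380

The Erdős-Ko-Rado theorem states: for n ≥ 2k, an intersecting family of k-subsets of an n-element set has size at most C(n − 1, k − 1), with equality for 'star' families {A ⊆ [n] : |A| = k, i ∈ A} (fix an element i). For n = 493, k = 4: C(492, 3) = 19728380.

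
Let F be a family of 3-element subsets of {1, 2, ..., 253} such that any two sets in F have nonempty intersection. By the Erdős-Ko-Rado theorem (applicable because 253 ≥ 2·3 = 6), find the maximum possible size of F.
max |F| = C(252, 2) = 31626

Erdős-Ko-Rado (1961): when n ≥ 2k, max |F| = C(n−1, k−1). The bound is attained by the star {A : i ∈ A} for any fixed i ∈ [n]. Here C(253−1, 3−1) = C(252, 2) = 31626.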